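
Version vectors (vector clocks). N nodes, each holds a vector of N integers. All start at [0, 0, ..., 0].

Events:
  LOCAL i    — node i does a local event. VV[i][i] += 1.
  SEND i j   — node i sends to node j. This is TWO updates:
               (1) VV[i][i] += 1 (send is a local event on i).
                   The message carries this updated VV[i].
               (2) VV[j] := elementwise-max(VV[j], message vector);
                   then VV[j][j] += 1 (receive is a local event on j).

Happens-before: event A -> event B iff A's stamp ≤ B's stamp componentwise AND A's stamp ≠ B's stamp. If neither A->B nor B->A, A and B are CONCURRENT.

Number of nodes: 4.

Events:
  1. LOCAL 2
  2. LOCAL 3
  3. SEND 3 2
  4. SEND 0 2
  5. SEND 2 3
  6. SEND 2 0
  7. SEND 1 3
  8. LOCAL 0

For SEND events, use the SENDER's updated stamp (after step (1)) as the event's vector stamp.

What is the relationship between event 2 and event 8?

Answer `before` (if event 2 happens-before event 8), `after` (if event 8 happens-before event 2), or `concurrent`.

Initial: VV[0]=[0, 0, 0, 0]
Initial: VV[1]=[0, 0, 0, 0]
Initial: VV[2]=[0, 0, 0, 0]
Initial: VV[3]=[0, 0, 0, 0]
Event 1: LOCAL 2: VV[2][2]++ -> VV[2]=[0, 0, 1, 0]
Event 2: LOCAL 3: VV[3][3]++ -> VV[3]=[0, 0, 0, 1]
Event 3: SEND 3->2: VV[3][3]++ -> VV[3]=[0, 0, 0, 2], msg_vec=[0, 0, 0, 2]; VV[2]=max(VV[2],msg_vec) then VV[2][2]++ -> VV[2]=[0, 0, 2, 2]
Event 4: SEND 0->2: VV[0][0]++ -> VV[0]=[1, 0, 0, 0], msg_vec=[1, 0, 0, 0]; VV[2]=max(VV[2],msg_vec) then VV[2][2]++ -> VV[2]=[1, 0, 3, 2]
Event 5: SEND 2->3: VV[2][2]++ -> VV[2]=[1, 0, 4, 2], msg_vec=[1, 0, 4, 2]; VV[3]=max(VV[3],msg_vec) then VV[3][3]++ -> VV[3]=[1, 0, 4, 3]
Event 6: SEND 2->0: VV[2][2]++ -> VV[2]=[1, 0, 5, 2], msg_vec=[1, 0, 5, 2]; VV[0]=max(VV[0],msg_vec) then VV[0][0]++ -> VV[0]=[2, 0, 5, 2]
Event 7: SEND 1->3: VV[1][1]++ -> VV[1]=[0, 1, 0, 0], msg_vec=[0, 1, 0, 0]; VV[3]=max(VV[3],msg_vec) then VV[3][3]++ -> VV[3]=[1, 1, 4, 4]
Event 8: LOCAL 0: VV[0][0]++ -> VV[0]=[3, 0, 5, 2]
Event 2 stamp: [0, 0, 0, 1]
Event 8 stamp: [3, 0, 5, 2]
[0, 0, 0, 1] <= [3, 0, 5, 2]? True
[3, 0, 5, 2] <= [0, 0, 0, 1]? False
Relation: before

Answer: before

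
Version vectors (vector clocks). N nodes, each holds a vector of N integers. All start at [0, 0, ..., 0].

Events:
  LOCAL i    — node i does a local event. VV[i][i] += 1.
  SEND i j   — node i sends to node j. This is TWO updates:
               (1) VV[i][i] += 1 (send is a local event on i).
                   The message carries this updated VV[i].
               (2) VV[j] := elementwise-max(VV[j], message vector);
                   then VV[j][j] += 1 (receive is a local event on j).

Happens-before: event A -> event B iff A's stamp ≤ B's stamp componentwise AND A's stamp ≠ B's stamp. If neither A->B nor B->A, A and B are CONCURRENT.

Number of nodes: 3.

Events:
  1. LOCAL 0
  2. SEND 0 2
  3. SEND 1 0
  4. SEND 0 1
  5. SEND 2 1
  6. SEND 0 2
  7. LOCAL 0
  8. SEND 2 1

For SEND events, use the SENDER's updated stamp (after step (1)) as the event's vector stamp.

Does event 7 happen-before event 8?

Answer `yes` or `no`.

Initial: VV[0]=[0, 0, 0]
Initial: VV[1]=[0, 0, 0]
Initial: VV[2]=[0, 0, 0]
Event 1: LOCAL 0: VV[0][0]++ -> VV[0]=[1, 0, 0]
Event 2: SEND 0->2: VV[0][0]++ -> VV[0]=[2, 0, 0], msg_vec=[2, 0, 0]; VV[2]=max(VV[2],msg_vec) then VV[2][2]++ -> VV[2]=[2, 0, 1]
Event 3: SEND 1->0: VV[1][1]++ -> VV[1]=[0, 1, 0], msg_vec=[0, 1, 0]; VV[0]=max(VV[0],msg_vec) then VV[0][0]++ -> VV[0]=[3, 1, 0]
Event 4: SEND 0->1: VV[0][0]++ -> VV[0]=[4, 1, 0], msg_vec=[4, 1, 0]; VV[1]=max(VV[1],msg_vec) then VV[1][1]++ -> VV[1]=[4, 2, 0]
Event 5: SEND 2->1: VV[2][2]++ -> VV[2]=[2, 0, 2], msg_vec=[2, 0, 2]; VV[1]=max(VV[1],msg_vec) then VV[1][1]++ -> VV[1]=[4, 3, 2]
Event 6: SEND 0->2: VV[0][0]++ -> VV[0]=[5, 1, 0], msg_vec=[5, 1, 0]; VV[2]=max(VV[2],msg_vec) then VV[2][2]++ -> VV[2]=[5, 1, 3]
Event 7: LOCAL 0: VV[0][0]++ -> VV[0]=[6, 1, 0]
Event 8: SEND 2->1: VV[2][2]++ -> VV[2]=[5, 1, 4], msg_vec=[5, 1, 4]; VV[1]=max(VV[1],msg_vec) then VV[1][1]++ -> VV[1]=[5, 4, 4]
Event 7 stamp: [6, 1, 0]
Event 8 stamp: [5, 1, 4]
[6, 1, 0] <= [5, 1, 4]? False. Equal? False. Happens-before: False

Answer: no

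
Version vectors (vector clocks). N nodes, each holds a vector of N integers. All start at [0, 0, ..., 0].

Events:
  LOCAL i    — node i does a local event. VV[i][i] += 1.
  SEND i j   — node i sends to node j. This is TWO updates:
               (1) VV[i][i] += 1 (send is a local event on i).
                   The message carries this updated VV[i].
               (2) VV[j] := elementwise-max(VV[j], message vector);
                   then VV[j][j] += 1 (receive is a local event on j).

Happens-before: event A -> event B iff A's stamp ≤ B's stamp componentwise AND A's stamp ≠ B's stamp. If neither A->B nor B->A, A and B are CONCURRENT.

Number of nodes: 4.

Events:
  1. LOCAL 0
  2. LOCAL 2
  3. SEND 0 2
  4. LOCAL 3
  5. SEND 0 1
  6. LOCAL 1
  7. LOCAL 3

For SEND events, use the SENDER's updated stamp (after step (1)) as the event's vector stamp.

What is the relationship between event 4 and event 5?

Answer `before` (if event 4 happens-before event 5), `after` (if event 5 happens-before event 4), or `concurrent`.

Answer: concurrent

Derivation:
Initial: VV[0]=[0, 0, 0, 0]
Initial: VV[1]=[0, 0, 0, 0]
Initial: VV[2]=[0, 0, 0, 0]
Initial: VV[3]=[0, 0, 0, 0]
Event 1: LOCAL 0: VV[0][0]++ -> VV[0]=[1, 0, 0, 0]
Event 2: LOCAL 2: VV[2][2]++ -> VV[2]=[0, 0, 1, 0]
Event 3: SEND 0->2: VV[0][0]++ -> VV[0]=[2, 0, 0, 0], msg_vec=[2, 0, 0, 0]; VV[2]=max(VV[2],msg_vec) then VV[2][2]++ -> VV[2]=[2, 0, 2, 0]
Event 4: LOCAL 3: VV[3][3]++ -> VV[3]=[0, 0, 0, 1]
Event 5: SEND 0->1: VV[0][0]++ -> VV[0]=[3, 0, 0, 0], msg_vec=[3, 0, 0, 0]; VV[1]=max(VV[1],msg_vec) then VV[1][1]++ -> VV[1]=[3, 1, 0, 0]
Event 6: LOCAL 1: VV[1][1]++ -> VV[1]=[3, 2, 0, 0]
Event 7: LOCAL 3: VV[3][3]++ -> VV[3]=[0, 0, 0, 2]
Event 4 stamp: [0, 0, 0, 1]
Event 5 stamp: [3, 0, 0, 0]
[0, 0, 0, 1] <= [3, 0, 0, 0]? False
[3, 0, 0, 0] <= [0, 0, 0, 1]? False
Relation: concurrent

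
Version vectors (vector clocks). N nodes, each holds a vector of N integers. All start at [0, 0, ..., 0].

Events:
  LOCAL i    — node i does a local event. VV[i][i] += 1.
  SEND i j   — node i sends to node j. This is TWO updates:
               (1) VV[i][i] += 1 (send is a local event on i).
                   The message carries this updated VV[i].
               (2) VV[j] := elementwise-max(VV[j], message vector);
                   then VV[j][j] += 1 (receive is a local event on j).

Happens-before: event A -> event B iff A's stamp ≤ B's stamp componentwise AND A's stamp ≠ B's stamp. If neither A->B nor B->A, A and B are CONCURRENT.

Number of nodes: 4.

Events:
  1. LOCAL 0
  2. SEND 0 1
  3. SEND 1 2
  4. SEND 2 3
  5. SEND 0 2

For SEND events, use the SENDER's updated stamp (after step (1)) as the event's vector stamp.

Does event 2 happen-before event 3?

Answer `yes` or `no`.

Initial: VV[0]=[0, 0, 0, 0]
Initial: VV[1]=[0, 0, 0, 0]
Initial: VV[2]=[0, 0, 0, 0]
Initial: VV[3]=[0, 0, 0, 0]
Event 1: LOCAL 0: VV[0][0]++ -> VV[0]=[1, 0, 0, 0]
Event 2: SEND 0->1: VV[0][0]++ -> VV[0]=[2, 0, 0, 0], msg_vec=[2, 0, 0, 0]; VV[1]=max(VV[1],msg_vec) then VV[1][1]++ -> VV[1]=[2, 1, 0, 0]
Event 3: SEND 1->2: VV[1][1]++ -> VV[1]=[2, 2, 0, 0], msg_vec=[2, 2, 0, 0]; VV[2]=max(VV[2],msg_vec) then VV[2][2]++ -> VV[2]=[2, 2, 1, 0]
Event 4: SEND 2->3: VV[2][2]++ -> VV[2]=[2, 2, 2, 0], msg_vec=[2, 2, 2, 0]; VV[3]=max(VV[3],msg_vec) then VV[3][3]++ -> VV[3]=[2, 2, 2, 1]
Event 5: SEND 0->2: VV[0][0]++ -> VV[0]=[3, 0, 0, 0], msg_vec=[3, 0, 0, 0]; VV[2]=max(VV[2],msg_vec) then VV[2][2]++ -> VV[2]=[3, 2, 3, 0]
Event 2 stamp: [2, 0, 0, 0]
Event 3 stamp: [2, 2, 0, 0]
[2, 0, 0, 0] <= [2, 2, 0, 0]? True. Equal? False. Happens-before: True

Answer: yes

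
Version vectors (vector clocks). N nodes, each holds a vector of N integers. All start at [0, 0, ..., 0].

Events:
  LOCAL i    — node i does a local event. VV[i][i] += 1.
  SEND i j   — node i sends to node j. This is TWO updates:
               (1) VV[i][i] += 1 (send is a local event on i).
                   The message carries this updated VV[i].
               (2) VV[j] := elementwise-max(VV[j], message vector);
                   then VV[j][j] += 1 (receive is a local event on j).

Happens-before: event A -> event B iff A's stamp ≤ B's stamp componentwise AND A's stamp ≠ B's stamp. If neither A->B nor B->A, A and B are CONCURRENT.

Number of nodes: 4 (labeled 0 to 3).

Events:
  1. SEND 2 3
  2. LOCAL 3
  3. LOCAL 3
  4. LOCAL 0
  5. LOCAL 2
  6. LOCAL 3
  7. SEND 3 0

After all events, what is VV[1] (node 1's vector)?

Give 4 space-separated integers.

Initial: VV[0]=[0, 0, 0, 0]
Initial: VV[1]=[0, 0, 0, 0]
Initial: VV[2]=[0, 0, 0, 0]
Initial: VV[3]=[0, 0, 0, 0]
Event 1: SEND 2->3: VV[2][2]++ -> VV[2]=[0, 0, 1, 0], msg_vec=[0, 0, 1, 0]; VV[3]=max(VV[3],msg_vec) then VV[3][3]++ -> VV[3]=[0, 0, 1, 1]
Event 2: LOCAL 3: VV[3][3]++ -> VV[3]=[0, 0, 1, 2]
Event 3: LOCAL 3: VV[3][3]++ -> VV[3]=[0, 0, 1, 3]
Event 4: LOCAL 0: VV[0][0]++ -> VV[0]=[1, 0, 0, 0]
Event 5: LOCAL 2: VV[2][2]++ -> VV[2]=[0, 0, 2, 0]
Event 6: LOCAL 3: VV[3][3]++ -> VV[3]=[0, 0, 1, 4]
Event 7: SEND 3->0: VV[3][3]++ -> VV[3]=[0, 0, 1, 5], msg_vec=[0, 0, 1, 5]; VV[0]=max(VV[0],msg_vec) then VV[0][0]++ -> VV[0]=[2, 0, 1, 5]
Final vectors: VV[0]=[2, 0, 1, 5]; VV[1]=[0, 0, 0, 0]; VV[2]=[0, 0, 2, 0]; VV[3]=[0, 0, 1, 5]

Answer: 0 0 0 0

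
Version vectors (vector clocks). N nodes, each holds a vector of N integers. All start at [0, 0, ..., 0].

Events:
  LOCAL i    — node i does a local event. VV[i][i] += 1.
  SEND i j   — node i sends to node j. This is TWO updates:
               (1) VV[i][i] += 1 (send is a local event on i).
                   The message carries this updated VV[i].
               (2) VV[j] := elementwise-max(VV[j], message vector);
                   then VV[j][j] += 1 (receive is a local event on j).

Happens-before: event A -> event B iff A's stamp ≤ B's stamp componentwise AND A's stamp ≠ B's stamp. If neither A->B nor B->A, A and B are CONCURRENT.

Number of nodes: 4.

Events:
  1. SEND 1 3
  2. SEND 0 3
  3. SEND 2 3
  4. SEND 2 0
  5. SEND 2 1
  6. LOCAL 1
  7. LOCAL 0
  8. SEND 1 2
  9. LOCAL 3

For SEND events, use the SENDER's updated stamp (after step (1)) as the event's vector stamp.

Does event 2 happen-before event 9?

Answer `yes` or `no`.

Initial: VV[0]=[0, 0, 0, 0]
Initial: VV[1]=[0, 0, 0, 0]
Initial: VV[2]=[0, 0, 0, 0]
Initial: VV[3]=[0, 0, 0, 0]
Event 1: SEND 1->3: VV[1][1]++ -> VV[1]=[0, 1, 0, 0], msg_vec=[0, 1, 0, 0]; VV[3]=max(VV[3],msg_vec) then VV[3][3]++ -> VV[3]=[0, 1, 0, 1]
Event 2: SEND 0->3: VV[0][0]++ -> VV[0]=[1, 0, 0, 0], msg_vec=[1, 0, 0, 0]; VV[3]=max(VV[3],msg_vec) then VV[3][3]++ -> VV[3]=[1, 1, 0, 2]
Event 3: SEND 2->3: VV[2][2]++ -> VV[2]=[0, 0, 1, 0], msg_vec=[0, 0, 1, 0]; VV[3]=max(VV[3],msg_vec) then VV[3][3]++ -> VV[3]=[1, 1, 1, 3]
Event 4: SEND 2->0: VV[2][2]++ -> VV[2]=[0, 0, 2, 0], msg_vec=[0, 0, 2, 0]; VV[0]=max(VV[0],msg_vec) then VV[0][0]++ -> VV[0]=[2, 0, 2, 0]
Event 5: SEND 2->1: VV[2][2]++ -> VV[2]=[0, 0, 3, 0], msg_vec=[0, 0, 3, 0]; VV[1]=max(VV[1],msg_vec) then VV[1][1]++ -> VV[1]=[0, 2, 3, 0]
Event 6: LOCAL 1: VV[1][1]++ -> VV[1]=[0, 3, 3, 0]
Event 7: LOCAL 0: VV[0][0]++ -> VV[0]=[3, 0, 2, 0]
Event 8: SEND 1->2: VV[1][1]++ -> VV[1]=[0, 4, 3, 0], msg_vec=[0, 4, 3, 0]; VV[2]=max(VV[2],msg_vec) then VV[2][2]++ -> VV[2]=[0, 4, 4, 0]
Event 9: LOCAL 3: VV[3][3]++ -> VV[3]=[1, 1, 1, 4]
Event 2 stamp: [1, 0, 0, 0]
Event 9 stamp: [1, 1, 1, 4]
[1, 0, 0, 0] <= [1, 1, 1, 4]? True. Equal? False. Happens-before: True

Answer: yes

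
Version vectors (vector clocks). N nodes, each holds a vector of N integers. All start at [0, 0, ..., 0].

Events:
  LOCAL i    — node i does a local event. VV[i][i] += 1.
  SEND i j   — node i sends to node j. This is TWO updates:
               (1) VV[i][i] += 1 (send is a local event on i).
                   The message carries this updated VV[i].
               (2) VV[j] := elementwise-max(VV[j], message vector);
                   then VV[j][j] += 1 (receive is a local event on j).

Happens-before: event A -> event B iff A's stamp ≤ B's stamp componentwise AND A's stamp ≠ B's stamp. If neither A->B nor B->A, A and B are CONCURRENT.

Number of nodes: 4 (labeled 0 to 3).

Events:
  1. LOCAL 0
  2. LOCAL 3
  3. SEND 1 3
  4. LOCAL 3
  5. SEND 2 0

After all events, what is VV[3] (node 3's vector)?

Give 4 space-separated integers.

Answer: 0 1 0 3

Derivation:
Initial: VV[0]=[0, 0, 0, 0]
Initial: VV[1]=[0, 0, 0, 0]
Initial: VV[2]=[0, 0, 0, 0]
Initial: VV[3]=[0, 0, 0, 0]
Event 1: LOCAL 0: VV[0][0]++ -> VV[0]=[1, 0, 0, 0]
Event 2: LOCAL 3: VV[3][3]++ -> VV[3]=[0, 0, 0, 1]
Event 3: SEND 1->3: VV[1][1]++ -> VV[1]=[0, 1, 0, 0], msg_vec=[0, 1, 0, 0]; VV[3]=max(VV[3],msg_vec) then VV[3][3]++ -> VV[3]=[0, 1, 0, 2]
Event 4: LOCAL 3: VV[3][3]++ -> VV[3]=[0, 1, 0, 3]
Event 5: SEND 2->0: VV[2][2]++ -> VV[2]=[0, 0, 1, 0], msg_vec=[0, 0, 1, 0]; VV[0]=max(VV[0],msg_vec) then VV[0][0]++ -> VV[0]=[2, 0, 1, 0]
Final vectors: VV[0]=[2, 0, 1, 0]; VV[1]=[0, 1, 0, 0]; VV[2]=[0, 0, 1, 0]; VV[3]=[0, 1, 0, 3]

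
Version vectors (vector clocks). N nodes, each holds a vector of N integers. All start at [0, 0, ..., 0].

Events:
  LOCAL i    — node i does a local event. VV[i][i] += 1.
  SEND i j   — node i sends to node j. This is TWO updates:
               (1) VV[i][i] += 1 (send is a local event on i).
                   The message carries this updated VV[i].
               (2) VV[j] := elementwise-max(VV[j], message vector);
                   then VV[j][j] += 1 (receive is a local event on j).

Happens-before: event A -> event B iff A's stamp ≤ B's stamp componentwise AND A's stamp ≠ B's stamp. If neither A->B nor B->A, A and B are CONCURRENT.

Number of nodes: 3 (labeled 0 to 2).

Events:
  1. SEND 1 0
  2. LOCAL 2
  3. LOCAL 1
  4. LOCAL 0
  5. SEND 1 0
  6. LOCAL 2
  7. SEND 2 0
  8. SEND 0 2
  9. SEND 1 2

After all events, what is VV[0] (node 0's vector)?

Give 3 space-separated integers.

Initial: VV[0]=[0, 0, 0]
Initial: VV[1]=[0, 0, 0]
Initial: VV[2]=[0, 0, 0]
Event 1: SEND 1->0: VV[1][1]++ -> VV[1]=[0, 1, 0], msg_vec=[0, 1, 0]; VV[0]=max(VV[0],msg_vec) then VV[0][0]++ -> VV[0]=[1, 1, 0]
Event 2: LOCAL 2: VV[2][2]++ -> VV[2]=[0, 0, 1]
Event 3: LOCAL 1: VV[1][1]++ -> VV[1]=[0, 2, 0]
Event 4: LOCAL 0: VV[0][0]++ -> VV[0]=[2, 1, 0]
Event 5: SEND 1->0: VV[1][1]++ -> VV[1]=[0, 3, 0], msg_vec=[0, 3, 0]; VV[0]=max(VV[0],msg_vec) then VV[0][0]++ -> VV[0]=[3, 3, 0]
Event 6: LOCAL 2: VV[2][2]++ -> VV[2]=[0, 0, 2]
Event 7: SEND 2->0: VV[2][2]++ -> VV[2]=[0, 0, 3], msg_vec=[0, 0, 3]; VV[0]=max(VV[0],msg_vec) then VV[0][0]++ -> VV[0]=[4, 3, 3]
Event 8: SEND 0->2: VV[0][0]++ -> VV[0]=[5, 3, 3], msg_vec=[5, 3, 3]; VV[2]=max(VV[2],msg_vec) then VV[2][2]++ -> VV[2]=[5, 3, 4]
Event 9: SEND 1->2: VV[1][1]++ -> VV[1]=[0, 4, 0], msg_vec=[0, 4, 0]; VV[2]=max(VV[2],msg_vec) then VV[2][2]++ -> VV[2]=[5, 4, 5]
Final vectors: VV[0]=[5, 3, 3]; VV[1]=[0, 4, 0]; VV[2]=[5, 4, 5]

Answer: 5 3 3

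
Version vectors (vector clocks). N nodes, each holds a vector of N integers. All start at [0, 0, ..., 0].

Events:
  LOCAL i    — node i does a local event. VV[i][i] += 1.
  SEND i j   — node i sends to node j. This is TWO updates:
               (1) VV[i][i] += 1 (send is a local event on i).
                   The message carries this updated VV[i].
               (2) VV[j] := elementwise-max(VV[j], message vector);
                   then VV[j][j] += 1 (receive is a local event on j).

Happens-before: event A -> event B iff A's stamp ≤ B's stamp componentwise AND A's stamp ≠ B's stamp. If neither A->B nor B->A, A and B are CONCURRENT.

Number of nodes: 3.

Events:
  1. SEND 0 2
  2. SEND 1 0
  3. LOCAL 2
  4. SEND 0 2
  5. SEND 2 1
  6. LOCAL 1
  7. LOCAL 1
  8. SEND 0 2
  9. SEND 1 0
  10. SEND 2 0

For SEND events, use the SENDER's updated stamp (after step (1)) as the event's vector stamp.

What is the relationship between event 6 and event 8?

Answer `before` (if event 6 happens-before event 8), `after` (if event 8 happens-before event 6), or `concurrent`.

Answer: concurrent

Derivation:
Initial: VV[0]=[0, 0, 0]
Initial: VV[1]=[0, 0, 0]
Initial: VV[2]=[0, 0, 0]
Event 1: SEND 0->2: VV[0][0]++ -> VV[0]=[1, 0, 0], msg_vec=[1, 0, 0]; VV[2]=max(VV[2],msg_vec) then VV[2][2]++ -> VV[2]=[1, 0, 1]
Event 2: SEND 1->0: VV[1][1]++ -> VV[1]=[0, 1, 0], msg_vec=[0, 1, 0]; VV[0]=max(VV[0],msg_vec) then VV[0][0]++ -> VV[0]=[2, 1, 0]
Event 3: LOCAL 2: VV[2][2]++ -> VV[2]=[1, 0, 2]
Event 4: SEND 0->2: VV[0][0]++ -> VV[0]=[3, 1, 0], msg_vec=[3, 1, 0]; VV[2]=max(VV[2],msg_vec) then VV[2][2]++ -> VV[2]=[3, 1, 3]
Event 5: SEND 2->1: VV[2][2]++ -> VV[2]=[3, 1, 4], msg_vec=[3, 1, 4]; VV[1]=max(VV[1],msg_vec) then VV[1][1]++ -> VV[1]=[3, 2, 4]
Event 6: LOCAL 1: VV[1][1]++ -> VV[1]=[3, 3, 4]
Event 7: LOCAL 1: VV[1][1]++ -> VV[1]=[3, 4, 4]
Event 8: SEND 0->2: VV[0][0]++ -> VV[0]=[4, 1, 0], msg_vec=[4, 1, 0]; VV[2]=max(VV[2],msg_vec) then VV[2][2]++ -> VV[2]=[4, 1, 5]
Event 9: SEND 1->0: VV[1][1]++ -> VV[1]=[3, 5, 4], msg_vec=[3, 5, 4]; VV[0]=max(VV[0],msg_vec) then VV[0][0]++ -> VV[0]=[5, 5, 4]
Event 10: SEND 2->0: VV[2][2]++ -> VV[2]=[4, 1, 6], msg_vec=[4, 1, 6]; VV[0]=max(VV[0],msg_vec) then VV[0][0]++ -> VV[0]=[6, 5, 6]
Event 6 stamp: [3, 3, 4]
Event 8 stamp: [4, 1, 0]
[3, 3, 4] <= [4, 1, 0]? False
[4, 1, 0] <= [3, 3, 4]? False
Relation: concurrent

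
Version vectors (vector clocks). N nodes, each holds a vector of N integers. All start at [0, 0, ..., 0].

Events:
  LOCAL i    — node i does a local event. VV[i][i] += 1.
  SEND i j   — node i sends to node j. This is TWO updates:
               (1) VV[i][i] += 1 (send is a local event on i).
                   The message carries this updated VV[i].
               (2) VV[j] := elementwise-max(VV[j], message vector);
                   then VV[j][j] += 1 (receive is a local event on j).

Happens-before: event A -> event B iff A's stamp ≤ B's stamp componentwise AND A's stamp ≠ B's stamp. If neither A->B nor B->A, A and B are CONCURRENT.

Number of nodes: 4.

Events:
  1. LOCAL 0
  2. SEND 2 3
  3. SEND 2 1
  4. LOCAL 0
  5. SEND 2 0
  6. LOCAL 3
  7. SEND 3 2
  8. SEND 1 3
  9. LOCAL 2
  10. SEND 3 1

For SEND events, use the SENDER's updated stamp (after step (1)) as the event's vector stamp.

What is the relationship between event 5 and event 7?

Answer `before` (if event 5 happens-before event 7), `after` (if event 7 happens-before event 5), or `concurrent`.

Answer: concurrent

Derivation:
Initial: VV[0]=[0, 0, 0, 0]
Initial: VV[1]=[0, 0, 0, 0]
Initial: VV[2]=[0, 0, 0, 0]
Initial: VV[3]=[0, 0, 0, 0]
Event 1: LOCAL 0: VV[0][0]++ -> VV[0]=[1, 0, 0, 0]
Event 2: SEND 2->3: VV[2][2]++ -> VV[2]=[0, 0, 1, 0], msg_vec=[0, 0, 1, 0]; VV[3]=max(VV[3],msg_vec) then VV[3][3]++ -> VV[3]=[0, 0, 1, 1]
Event 3: SEND 2->1: VV[2][2]++ -> VV[2]=[0, 0, 2, 0], msg_vec=[0, 0, 2, 0]; VV[1]=max(VV[1],msg_vec) then VV[1][1]++ -> VV[1]=[0, 1, 2, 0]
Event 4: LOCAL 0: VV[0][0]++ -> VV[0]=[2, 0, 0, 0]
Event 5: SEND 2->0: VV[2][2]++ -> VV[2]=[0, 0, 3, 0], msg_vec=[0, 0, 3, 0]; VV[0]=max(VV[0],msg_vec) then VV[0][0]++ -> VV[0]=[3, 0, 3, 0]
Event 6: LOCAL 3: VV[3][3]++ -> VV[3]=[0, 0, 1, 2]
Event 7: SEND 3->2: VV[3][3]++ -> VV[3]=[0, 0, 1, 3], msg_vec=[0, 0, 1, 3]; VV[2]=max(VV[2],msg_vec) then VV[2][2]++ -> VV[2]=[0, 0, 4, 3]
Event 8: SEND 1->3: VV[1][1]++ -> VV[1]=[0, 2, 2, 0], msg_vec=[0, 2, 2, 0]; VV[3]=max(VV[3],msg_vec) then VV[3][3]++ -> VV[3]=[0, 2, 2, 4]
Event 9: LOCAL 2: VV[2][2]++ -> VV[2]=[0, 0, 5, 3]
Event 10: SEND 3->1: VV[3][3]++ -> VV[3]=[0, 2, 2, 5], msg_vec=[0, 2, 2, 5]; VV[1]=max(VV[1],msg_vec) then VV[1][1]++ -> VV[1]=[0, 3, 2, 5]
Event 5 stamp: [0, 0, 3, 0]
Event 7 stamp: [0, 0, 1, 3]
[0, 0, 3, 0] <= [0, 0, 1, 3]? False
[0, 0, 1, 3] <= [0, 0, 3, 0]? False
Relation: concurrent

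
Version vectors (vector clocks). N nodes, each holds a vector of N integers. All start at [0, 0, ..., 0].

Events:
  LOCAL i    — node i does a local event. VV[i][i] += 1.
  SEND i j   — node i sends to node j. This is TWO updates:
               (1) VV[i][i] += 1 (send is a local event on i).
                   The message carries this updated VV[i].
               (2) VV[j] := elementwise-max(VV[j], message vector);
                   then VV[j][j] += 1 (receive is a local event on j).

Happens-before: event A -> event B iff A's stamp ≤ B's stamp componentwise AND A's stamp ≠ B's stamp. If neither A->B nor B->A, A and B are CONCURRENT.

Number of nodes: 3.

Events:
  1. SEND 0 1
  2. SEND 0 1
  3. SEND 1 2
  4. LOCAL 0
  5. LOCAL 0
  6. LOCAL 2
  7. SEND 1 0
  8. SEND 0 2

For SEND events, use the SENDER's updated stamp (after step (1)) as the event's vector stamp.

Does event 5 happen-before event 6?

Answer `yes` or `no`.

Answer: no

Derivation:
Initial: VV[0]=[0, 0, 0]
Initial: VV[1]=[0, 0, 0]
Initial: VV[2]=[0, 0, 0]
Event 1: SEND 0->1: VV[0][0]++ -> VV[0]=[1, 0, 0], msg_vec=[1, 0, 0]; VV[1]=max(VV[1],msg_vec) then VV[1][1]++ -> VV[1]=[1, 1, 0]
Event 2: SEND 0->1: VV[0][0]++ -> VV[0]=[2, 0, 0], msg_vec=[2, 0, 0]; VV[1]=max(VV[1],msg_vec) then VV[1][1]++ -> VV[1]=[2, 2, 0]
Event 3: SEND 1->2: VV[1][1]++ -> VV[1]=[2, 3, 0], msg_vec=[2, 3, 0]; VV[2]=max(VV[2],msg_vec) then VV[2][2]++ -> VV[2]=[2, 3, 1]
Event 4: LOCAL 0: VV[0][0]++ -> VV[0]=[3, 0, 0]
Event 5: LOCAL 0: VV[0][0]++ -> VV[0]=[4, 0, 0]
Event 6: LOCAL 2: VV[2][2]++ -> VV[2]=[2, 3, 2]
Event 7: SEND 1->0: VV[1][1]++ -> VV[1]=[2, 4, 0], msg_vec=[2, 4, 0]; VV[0]=max(VV[0],msg_vec) then VV[0][0]++ -> VV[0]=[5, 4, 0]
Event 8: SEND 0->2: VV[0][0]++ -> VV[0]=[6, 4, 0], msg_vec=[6, 4, 0]; VV[2]=max(VV[2],msg_vec) then VV[2][2]++ -> VV[2]=[6, 4, 3]
Event 5 stamp: [4, 0, 0]
Event 6 stamp: [2, 3, 2]
[4, 0, 0] <= [2, 3, 2]? False. Equal? False. Happens-before: False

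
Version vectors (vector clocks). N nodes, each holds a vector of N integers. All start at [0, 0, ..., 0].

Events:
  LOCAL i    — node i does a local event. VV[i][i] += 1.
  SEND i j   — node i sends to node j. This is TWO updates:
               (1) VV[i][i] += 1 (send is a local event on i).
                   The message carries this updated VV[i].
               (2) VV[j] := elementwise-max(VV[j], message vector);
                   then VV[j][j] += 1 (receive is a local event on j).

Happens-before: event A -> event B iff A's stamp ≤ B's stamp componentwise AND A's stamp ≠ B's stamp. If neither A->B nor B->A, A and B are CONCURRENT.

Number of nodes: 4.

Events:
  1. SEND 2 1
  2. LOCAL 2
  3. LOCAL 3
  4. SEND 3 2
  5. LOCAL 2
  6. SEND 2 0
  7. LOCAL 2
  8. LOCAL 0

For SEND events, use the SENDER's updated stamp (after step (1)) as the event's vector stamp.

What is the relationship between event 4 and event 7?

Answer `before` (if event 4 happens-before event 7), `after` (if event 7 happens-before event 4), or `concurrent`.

Initial: VV[0]=[0, 0, 0, 0]
Initial: VV[1]=[0, 0, 0, 0]
Initial: VV[2]=[0, 0, 0, 0]
Initial: VV[3]=[0, 0, 0, 0]
Event 1: SEND 2->1: VV[2][2]++ -> VV[2]=[0, 0, 1, 0], msg_vec=[0, 0, 1, 0]; VV[1]=max(VV[1],msg_vec) then VV[1][1]++ -> VV[1]=[0, 1, 1, 0]
Event 2: LOCAL 2: VV[2][2]++ -> VV[2]=[0, 0, 2, 0]
Event 3: LOCAL 3: VV[3][3]++ -> VV[3]=[0, 0, 0, 1]
Event 4: SEND 3->2: VV[3][3]++ -> VV[3]=[0, 0, 0, 2], msg_vec=[0, 0, 0, 2]; VV[2]=max(VV[2],msg_vec) then VV[2][2]++ -> VV[2]=[0, 0, 3, 2]
Event 5: LOCAL 2: VV[2][2]++ -> VV[2]=[0, 0, 4, 2]
Event 6: SEND 2->0: VV[2][2]++ -> VV[2]=[0, 0, 5, 2], msg_vec=[0, 0, 5, 2]; VV[0]=max(VV[0],msg_vec) then VV[0][0]++ -> VV[0]=[1, 0, 5, 2]
Event 7: LOCAL 2: VV[2][2]++ -> VV[2]=[0, 0, 6, 2]
Event 8: LOCAL 0: VV[0][0]++ -> VV[0]=[2, 0, 5, 2]
Event 4 stamp: [0, 0, 0, 2]
Event 7 stamp: [0, 0, 6, 2]
[0, 0, 0, 2] <= [0, 0, 6, 2]? True
[0, 0, 6, 2] <= [0, 0, 0, 2]? False
Relation: before

Answer: before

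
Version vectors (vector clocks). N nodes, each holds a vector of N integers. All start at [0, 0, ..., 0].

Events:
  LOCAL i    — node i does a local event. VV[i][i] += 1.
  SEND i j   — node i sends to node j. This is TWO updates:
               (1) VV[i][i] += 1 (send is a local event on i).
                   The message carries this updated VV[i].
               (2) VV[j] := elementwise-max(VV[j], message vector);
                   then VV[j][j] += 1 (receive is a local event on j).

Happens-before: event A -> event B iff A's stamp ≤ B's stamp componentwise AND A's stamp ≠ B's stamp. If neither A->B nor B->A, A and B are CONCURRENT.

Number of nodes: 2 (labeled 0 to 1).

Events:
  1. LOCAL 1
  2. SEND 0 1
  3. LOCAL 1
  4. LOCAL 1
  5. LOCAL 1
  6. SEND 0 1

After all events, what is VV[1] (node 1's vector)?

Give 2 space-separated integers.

Initial: VV[0]=[0, 0]
Initial: VV[1]=[0, 0]
Event 1: LOCAL 1: VV[1][1]++ -> VV[1]=[0, 1]
Event 2: SEND 0->1: VV[0][0]++ -> VV[0]=[1, 0], msg_vec=[1, 0]; VV[1]=max(VV[1],msg_vec) then VV[1][1]++ -> VV[1]=[1, 2]
Event 3: LOCAL 1: VV[1][1]++ -> VV[1]=[1, 3]
Event 4: LOCAL 1: VV[1][1]++ -> VV[1]=[1, 4]
Event 5: LOCAL 1: VV[1][1]++ -> VV[1]=[1, 5]
Event 6: SEND 0->1: VV[0][0]++ -> VV[0]=[2, 0], msg_vec=[2, 0]; VV[1]=max(VV[1],msg_vec) then VV[1][1]++ -> VV[1]=[2, 6]
Final vectors: VV[0]=[2, 0]; VV[1]=[2, 6]

Answer: 2 6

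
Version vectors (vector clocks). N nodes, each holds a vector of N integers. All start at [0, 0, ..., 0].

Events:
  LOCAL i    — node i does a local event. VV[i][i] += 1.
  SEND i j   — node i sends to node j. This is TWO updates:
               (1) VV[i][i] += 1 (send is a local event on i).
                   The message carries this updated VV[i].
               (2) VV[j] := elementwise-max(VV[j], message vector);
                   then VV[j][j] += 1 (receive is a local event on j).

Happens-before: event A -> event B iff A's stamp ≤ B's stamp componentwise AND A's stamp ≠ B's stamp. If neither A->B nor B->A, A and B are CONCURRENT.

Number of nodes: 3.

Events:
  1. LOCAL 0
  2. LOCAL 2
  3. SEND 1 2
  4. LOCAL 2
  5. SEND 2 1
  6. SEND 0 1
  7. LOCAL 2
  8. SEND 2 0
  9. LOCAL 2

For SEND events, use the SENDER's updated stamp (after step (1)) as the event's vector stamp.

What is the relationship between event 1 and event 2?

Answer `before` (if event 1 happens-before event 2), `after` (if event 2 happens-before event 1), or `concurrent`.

Answer: concurrent

Derivation:
Initial: VV[0]=[0, 0, 0]
Initial: VV[1]=[0, 0, 0]
Initial: VV[2]=[0, 0, 0]
Event 1: LOCAL 0: VV[0][0]++ -> VV[0]=[1, 0, 0]
Event 2: LOCAL 2: VV[2][2]++ -> VV[2]=[0, 0, 1]
Event 3: SEND 1->2: VV[1][1]++ -> VV[1]=[0, 1, 0], msg_vec=[0, 1, 0]; VV[2]=max(VV[2],msg_vec) then VV[2][2]++ -> VV[2]=[0, 1, 2]
Event 4: LOCAL 2: VV[2][2]++ -> VV[2]=[0, 1, 3]
Event 5: SEND 2->1: VV[2][2]++ -> VV[2]=[0, 1, 4], msg_vec=[0, 1, 4]; VV[1]=max(VV[1],msg_vec) then VV[1][1]++ -> VV[1]=[0, 2, 4]
Event 6: SEND 0->1: VV[0][0]++ -> VV[0]=[2, 0, 0], msg_vec=[2, 0, 0]; VV[1]=max(VV[1],msg_vec) then VV[1][1]++ -> VV[1]=[2, 3, 4]
Event 7: LOCAL 2: VV[2][2]++ -> VV[2]=[0, 1, 5]
Event 8: SEND 2->0: VV[2][2]++ -> VV[2]=[0, 1, 6], msg_vec=[0, 1, 6]; VV[0]=max(VV[0],msg_vec) then VV[0][0]++ -> VV[0]=[3, 1, 6]
Event 9: LOCAL 2: VV[2][2]++ -> VV[2]=[0, 1, 7]
Event 1 stamp: [1, 0, 0]
Event 2 stamp: [0, 0, 1]
[1, 0, 0] <= [0, 0, 1]? False
[0, 0, 1] <= [1, 0, 0]? False
Relation: concurrent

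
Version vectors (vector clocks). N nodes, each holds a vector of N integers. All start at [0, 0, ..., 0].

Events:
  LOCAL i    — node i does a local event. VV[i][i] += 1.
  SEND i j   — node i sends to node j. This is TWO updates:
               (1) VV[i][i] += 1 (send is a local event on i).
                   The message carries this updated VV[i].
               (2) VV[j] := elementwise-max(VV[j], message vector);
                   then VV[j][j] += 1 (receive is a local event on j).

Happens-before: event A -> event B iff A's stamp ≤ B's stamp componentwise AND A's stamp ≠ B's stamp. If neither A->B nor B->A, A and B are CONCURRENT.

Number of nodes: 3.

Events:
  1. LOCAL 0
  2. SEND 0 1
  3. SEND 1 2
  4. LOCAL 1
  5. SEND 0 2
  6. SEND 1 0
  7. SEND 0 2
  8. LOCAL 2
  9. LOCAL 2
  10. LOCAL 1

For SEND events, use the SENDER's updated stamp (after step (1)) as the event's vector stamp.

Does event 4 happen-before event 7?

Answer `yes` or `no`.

Answer: yes

Derivation:
Initial: VV[0]=[0, 0, 0]
Initial: VV[1]=[0, 0, 0]
Initial: VV[2]=[0, 0, 0]
Event 1: LOCAL 0: VV[0][0]++ -> VV[0]=[1, 0, 0]
Event 2: SEND 0->1: VV[0][0]++ -> VV[0]=[2, 0, 0], msg_vec=[2, 0, 0]; VV[1]=max(VV[1],msg_vec) then VV[1][1]++ -> VV[1]=[2, 1, 0]
Event 3: SEND 1->2: VV[1][1]++ -> VV[1]=[2, 2, 0], msg_vec=[2, 2, 0]; VV[2]=max(VV[2],msg_vec) then VV[2][2]++ -> VV[2]=[2, 2, 1]
Event 4: LOCAL 1: VV[1][1]++ -> VV[1]=[2, 3, 0]
Event 5: SEND 0->2: VV[0][0]++ -> VV[0]=[3, 0, 0], msg_vec=[3, 0, 0]; VV[2]=max(VV[2],msg_vec) then VV[2][2]++ -> VV[2]=[3, 2, 2]
Event 6: SEND 1->0: VV[1][1]++ -> VV[1]=[2, 4, 0], msg_vec=[2, 4, 0]; VV[0]=max(VV[0],msg_vec) then VV[0][0]++ -> VV[0]=[4, 4, 0]
Event 7: SEND 0->2: VV[0][0]++ -> VV[0]=[5, 4, 0], msg_vec=[5, 4, 0]; VV[2]=max(VV[2],msg_vec) then VV[2][2]++ -> VV[2]=[5, 4, 3]
Event 8: LOCAL 2: VV[2][2]++ -> VV[2]=[5, 4, 4]
Event 9: LOCAL 2: VV[2][2]++ -> VV[2]=[5, 4, 5]
Event 10: LOCAL 1: VV[1][1]++ -> VV[1]=[2, 5, 0]
Event 4 stamp: [2, 3, 0]
Event 7 stamp: [5, 4, 0]
[2, 3, 0] <= [5, 4, 0]? True. Equal? False. Happens-before: True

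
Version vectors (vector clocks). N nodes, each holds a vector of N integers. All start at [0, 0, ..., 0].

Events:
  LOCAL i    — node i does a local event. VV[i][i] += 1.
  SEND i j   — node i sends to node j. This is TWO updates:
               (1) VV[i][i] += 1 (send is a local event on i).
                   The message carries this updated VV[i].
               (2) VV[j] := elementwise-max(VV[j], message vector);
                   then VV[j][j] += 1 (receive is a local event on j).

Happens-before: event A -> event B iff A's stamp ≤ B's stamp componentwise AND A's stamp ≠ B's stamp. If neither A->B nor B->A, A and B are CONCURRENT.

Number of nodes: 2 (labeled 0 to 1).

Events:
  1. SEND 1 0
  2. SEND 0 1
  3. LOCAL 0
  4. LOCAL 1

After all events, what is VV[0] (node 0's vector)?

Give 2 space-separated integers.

Answer: 3 1

Derivation:
Initial: VV[0]=[0, 0]
Initial: VV[1]=[0, 0]
Event 1: SEND 1->0: VV[1][1]++ -> VV[1]=[0, 1], msg_vec=[0, 1]; VV[0]=max(VV[0],msg_vec) then VV[0][0]++ -> VV[0]=[1, 1]
Event 2: SEND 0->1: VV[0][0]++ -> VV[0]=[2, 1], msg_vec=[2, 1]; VV[1]=max(VV[1],msg_vec) then VV[1][1]++ -> VV[1]=[2, 2]
Event 3: LOCAL 0: VV[0][0]++ -> VV[0]=[3, 1]
Event 4: LOCAL 1: VV[1][1]++ -> VV[1]=[2, 3]
Final vectors: VV[0]=[3, 1]; VV[1]=[2, 3]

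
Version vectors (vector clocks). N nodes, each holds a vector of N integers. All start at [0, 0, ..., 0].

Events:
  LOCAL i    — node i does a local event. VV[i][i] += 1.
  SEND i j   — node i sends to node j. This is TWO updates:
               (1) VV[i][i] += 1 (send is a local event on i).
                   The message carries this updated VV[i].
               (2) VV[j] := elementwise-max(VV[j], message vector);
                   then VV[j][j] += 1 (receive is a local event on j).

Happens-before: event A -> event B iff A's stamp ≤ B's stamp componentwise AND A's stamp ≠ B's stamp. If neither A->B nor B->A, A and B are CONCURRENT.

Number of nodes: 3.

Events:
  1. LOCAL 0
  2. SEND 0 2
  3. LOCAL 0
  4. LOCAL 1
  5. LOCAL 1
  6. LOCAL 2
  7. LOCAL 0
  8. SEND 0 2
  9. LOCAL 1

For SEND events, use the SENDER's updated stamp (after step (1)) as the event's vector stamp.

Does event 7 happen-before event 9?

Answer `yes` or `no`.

Answer: no

Derivation:
Initial: VV[0]=[0, 0, 0]
Initial: VV[1]=[0, 0, 0]
Initial: VV[2]=[0, 0, 0]
Event 1: LOCAL 0: VV[0][0]++ -> VV[0]=[1, 0, 0]
Event 2: SEND 0->2: VV[0][0]++ -> VV[0]=[2, 0, 0], msg_vec=[2, 0, 0]; VV[2]=max(VV[2],msg_vec) then VV[2][2]++ -> VV[2]=[2, 0, 1]
Event 3: LOCAL 0: VV[0][0]++ -> VV[0]=[3, 0, 0]
Event 4: LOCAL 1: VV[1][1]++ -> VV[1]=[0, 1, 0]
Event 5: LOCAL 1: VV[1][1]++ -> VV[1]=[0, 2, 0]
Event 6: LOCAL 2: VV[2][2]++ -> VV[2]=[2, 0, 2]
Event 7: LOCAL 0: VV[0][0]++ -> VV[0]=[4, 0, 0]
Event 8: SEND 0->2: VV[0][0]++ -> VV[0]=[5, 0, 0], msg_vec=[5, 0, 0]; VV[2]=max(VV[2],msg_vec) then VV[2][2]++ -> VV[2]=[5, 0, 3]
Event 9: LOCAL 1: VV[1][1]++ -> VV[1]=[0, 3, 0]
Event 7 stamp: [4, 0, 0]
Event 9 stamp: [0, 3, 0]
[4, 0, 0] <= [0, 3, 0]? False. Equal? False. Happens-before: False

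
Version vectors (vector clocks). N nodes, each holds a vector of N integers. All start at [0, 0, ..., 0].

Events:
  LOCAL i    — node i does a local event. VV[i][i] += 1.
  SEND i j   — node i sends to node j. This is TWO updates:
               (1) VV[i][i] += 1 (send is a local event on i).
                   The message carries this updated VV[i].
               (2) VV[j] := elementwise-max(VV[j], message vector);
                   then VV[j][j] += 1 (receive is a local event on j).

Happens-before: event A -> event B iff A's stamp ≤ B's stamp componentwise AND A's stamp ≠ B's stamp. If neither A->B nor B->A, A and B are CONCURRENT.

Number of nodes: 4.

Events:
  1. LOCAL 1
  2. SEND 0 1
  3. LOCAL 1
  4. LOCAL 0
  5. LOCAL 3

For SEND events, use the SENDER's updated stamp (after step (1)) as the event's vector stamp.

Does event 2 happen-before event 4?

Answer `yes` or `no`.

Answer: yes

Derivation:
Initial: VV[0]=[0, 0, 0, 0]
Initial: VV[1]=[0, 0, 0, 0]
Initial: VV[2]=[0, 0, 0, 0]
Initial: VV[3]=[0, 0, 0, 0]
Event 1: LOCAL 1: VV[1][1]++ -> VV[1]=[0, 1, 0, 0]
Event 2: SEND 0->1: VV[0][0]++ -> VV[0]=[1, 0, 0, 0], msg_vec=[1, 0, 0, 0]; VV[1]=max(VV[1],msg_vec) then VV[1][1]++ -> VV[1]=[1, 2, 0, 0]
Event 3: LOCAL 1: VV[1][1]++ -> VV[1]=[1, 3, 0, 0]
Event 4: LOCAL 0: VV[0][0]++ -> VV[0]=[2, 0, 0, 0]
Event 5: LOCAL 3: VV[3][3]++ -> VV[3]=[0, 0, 0, 1]
Event 2 stamp: [1, 0, 0, 0]
Event 4 stamp: [2, 0, 0, 0]
[1, 0, 0, 0] <= [2, 0, 0, 0]? True. Equal? False. Happens-before: True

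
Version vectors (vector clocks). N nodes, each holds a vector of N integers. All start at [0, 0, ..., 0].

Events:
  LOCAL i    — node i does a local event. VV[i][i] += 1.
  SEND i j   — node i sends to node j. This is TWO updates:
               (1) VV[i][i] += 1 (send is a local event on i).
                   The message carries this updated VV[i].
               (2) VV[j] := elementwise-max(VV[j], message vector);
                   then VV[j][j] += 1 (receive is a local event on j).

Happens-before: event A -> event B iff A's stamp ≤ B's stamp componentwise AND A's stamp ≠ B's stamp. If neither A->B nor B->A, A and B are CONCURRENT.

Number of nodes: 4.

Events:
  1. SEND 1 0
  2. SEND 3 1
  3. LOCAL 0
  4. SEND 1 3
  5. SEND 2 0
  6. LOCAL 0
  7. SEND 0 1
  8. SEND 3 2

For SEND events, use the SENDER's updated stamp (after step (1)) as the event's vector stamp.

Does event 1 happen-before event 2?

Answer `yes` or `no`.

Answer: no

Derivation:
Initial: VV[0]=[0, 0, 0, 0]
Initial: VV[1]=[0, 0, 0, 0]
Initial: VV[2]=[0, 0, 0, 0]
Initial: VV[3]=[0, 0, 0, 0]
Event 1: SEND 1->0: VV[1][1]++ -> VV[1]=[0, 1, 0, 0], msg_vec=[0, 1, 0, 0]; VV[0]=max(VV[0],msg_vec) then VV[0][0]++ -> VV[0]=[1, 1, 0, 0]
Event 2: SEND 3->1: VV[3][3]++ -> VV[3]=[0, 0, 0, 1], msg_vec=[0, 0, 0, 1]; VV[1]=max(VV[1],msg_vec) then VV[1][1]++ -> VV[1]=[0, 2, 0, 1]
Event 3: LOCAL 0: VV[0][0]++ -> VV[0]=[2, 1, 0, 0]
Event 4: SEND 1->3: VV[1][1]++ -> VV[1]=[0, 3, 0, 1], msg_vec=[0, 3, 0, 1]; VV[3]=max(VV[3],msg_vec) then VV[3][3]++ -> VV[3]=[0, 3, 0, 2]
Event 5: SEND 2->0: VV[2][2]++ -> VV[2]=[0, 0, 1, 0], msg_vec=[0, 0, 1, 0]; VV[0]=max(VV[0],msg_vec) then VV[0][0]++ -> VV[0]=[3, 1, 1, 0]
Event 6: LOCAL 0: VV[0][0]++ -> VV[0]=[4, 1, 1, 0]
Event 7: SEND 0->1: VV[0][0]++ -> VV[0]=[5, 1, 1, 0], msg_vec=[5, 1, 1, 0]; VV[1]=max(VV[1],msg_vec) then VV[1][1]++ -> VV[1]=[5, 4, 1, 1]
Event 8: SEND 3->2: VV[3][3]++ -> VV[3]=[0, 3, 0, 3], msg_vec=[0, 3, 0, 3]; VV[2]=max(VV[2],msg_vec) then VV[2][2]++ -> VV[2]=[0, 3, 2, 3]
Event 1 stamp: [0, 1, 0, 0]
Event 2 stamp: [0, 0, 0, 1]
[0, 1, 0, 0] <= [0, 0, 0, 1]? False. Equal? False. Happens-before: False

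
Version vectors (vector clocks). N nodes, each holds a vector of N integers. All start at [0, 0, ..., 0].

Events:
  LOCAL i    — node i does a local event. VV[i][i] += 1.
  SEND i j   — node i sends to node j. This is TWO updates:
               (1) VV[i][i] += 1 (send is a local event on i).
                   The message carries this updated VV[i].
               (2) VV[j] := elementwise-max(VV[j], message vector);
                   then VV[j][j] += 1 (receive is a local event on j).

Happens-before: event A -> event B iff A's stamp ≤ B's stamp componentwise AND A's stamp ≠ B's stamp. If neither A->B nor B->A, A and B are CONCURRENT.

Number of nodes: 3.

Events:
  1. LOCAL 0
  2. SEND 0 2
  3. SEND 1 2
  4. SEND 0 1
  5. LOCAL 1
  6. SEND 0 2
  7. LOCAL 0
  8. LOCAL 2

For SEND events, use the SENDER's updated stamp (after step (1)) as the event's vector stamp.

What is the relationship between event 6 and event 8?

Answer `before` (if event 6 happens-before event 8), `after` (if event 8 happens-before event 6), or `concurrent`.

Answer: before

Derivation:
Initial: VV[0]=[0, 0, 0]
Initial: VV[1]=[0, 0, 0]
Initial: VV[2]=[0, 0, 0]
Event 1: LOCAL 0: VV[0][0]++ -> VV[0]=[1, 0, 0]
Event 2: SEND 0->2: VV[0][0]++ -> VV[0]=[2, 0, 0], msg_vec=[2, 0, 0]; VV[2]=max(VV[2],msg_vec) then VV[2][2]++ -> VV[2]=[2, 0, 1]
Event 3: SEND 1->2: VV[1][1]++ -> VV[1]=[0, 1, 0], msg_vec=[0, 1, 0]; VV[2]=max(VV[2],msg_vec) then VV[2][2]++ -> VV[2]=[2, 1, 2]
Event 4: SEND 0->1: VV[0][0]++ -> VV[0]=[3, 0, 0], msg_vec=[3, 0, 0]; VV[1]=max(VV[1],msg_vec) then VV[1][1]++ -> VV[1]=[3, 2, 0]
Event 5: LOCAL 1: VV[1][1]++ -> VV[1]=[3, 3, 0]
Event 6: SEND 0->2: VV[0][0]++ -> VV[0]=[4, 0, 0], msg_vec=[4, 0, 0]; VV[2]=max(VV[2],msg_vec) then VV[2][2]++ -> VV[2]=[4, 1, 3]
Event 7: LOCAL 0: VV[0][0]++ -> VV[0]=[5, 0, 0]
Event 8: LOCAL 2: VV[2][2]++ -> VV[2]=[4, 1, 4]
Event 6 stamp: [4, 0, 0]
Event 8 stamp: [4, 1, 4]
[4, 0, 0] <= [4, 1, 4]? True
[4, 1, 4] <= [4, 0, 0]? False
Relation: before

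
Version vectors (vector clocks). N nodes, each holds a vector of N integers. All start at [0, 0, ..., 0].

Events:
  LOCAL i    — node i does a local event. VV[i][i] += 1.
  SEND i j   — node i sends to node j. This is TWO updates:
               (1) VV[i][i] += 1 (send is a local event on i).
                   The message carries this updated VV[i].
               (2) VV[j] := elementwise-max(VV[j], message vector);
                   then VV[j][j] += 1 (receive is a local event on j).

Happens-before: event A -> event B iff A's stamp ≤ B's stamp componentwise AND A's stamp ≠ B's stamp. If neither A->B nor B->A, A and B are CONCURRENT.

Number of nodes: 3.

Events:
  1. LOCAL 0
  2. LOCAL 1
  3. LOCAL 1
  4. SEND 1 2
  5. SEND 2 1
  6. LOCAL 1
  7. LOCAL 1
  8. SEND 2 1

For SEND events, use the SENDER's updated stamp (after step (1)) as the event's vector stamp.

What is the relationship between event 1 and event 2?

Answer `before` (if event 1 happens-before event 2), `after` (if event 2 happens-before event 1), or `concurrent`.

Answer: concurrent

Derivation:
Initial: VV[0]=[0, 0, 0]
Initial: VV[1]=[0, 0, 0]
Initial: VV[2]=[0, 0, 0]
Event 1: LOCAL 0: VV[0][0]++ -> VV[0]=[1, 0, 0]
Event 2: LOCAL 1: VV[1][1]++ -> VV[1]=[0, 1, 0]
Event 3: LOCAL 1: VV[1][1]++ -> VV[1]=[0, 2, 0]
Event 4: SEND 1->2: VV[1][1]++ -> VV[1]=[0, 3, 0], msg_vec=[0, 3, 0]; VV[2]=max(VV[2],msg_vec) then VV[2][2]++ -> VV[2]=[0, 3, 1]
Event 5: SEND 2->1: VV[2][2]++ -> VV[2]=[0, 3, 2], msg_vec=[0, 3, 2]; VV[1]=max(VV[1],msg_vec) then VV[1][1]++ -> VV[1]=[0, 4, 2]
Event 6: LOCAL 1: VV[1][1]++ -> VV[1]=[0, 5, 2]
Event 7: LOCAL 1: VV[1][1]++ -> VV[1]=[0, 6, 2]
Event 8: SEND 2->1: VV[2][2]++ -> VV[2]=[0, 3, 3], msg_vec=[0, 3, 3]; VV[1]=max(VV[1],msg_vec) then VV[1][1]++ -> VV[1]=[0, 7, 3]
Event 1 stamp: [1, 0, 0]
Event 2 stamp: [0, 1, 0]
[1, 0, 0] <= [0, 1, 0]? False
[0, 1, 0] <= [1, 0, 0]? False
Relation: concurrent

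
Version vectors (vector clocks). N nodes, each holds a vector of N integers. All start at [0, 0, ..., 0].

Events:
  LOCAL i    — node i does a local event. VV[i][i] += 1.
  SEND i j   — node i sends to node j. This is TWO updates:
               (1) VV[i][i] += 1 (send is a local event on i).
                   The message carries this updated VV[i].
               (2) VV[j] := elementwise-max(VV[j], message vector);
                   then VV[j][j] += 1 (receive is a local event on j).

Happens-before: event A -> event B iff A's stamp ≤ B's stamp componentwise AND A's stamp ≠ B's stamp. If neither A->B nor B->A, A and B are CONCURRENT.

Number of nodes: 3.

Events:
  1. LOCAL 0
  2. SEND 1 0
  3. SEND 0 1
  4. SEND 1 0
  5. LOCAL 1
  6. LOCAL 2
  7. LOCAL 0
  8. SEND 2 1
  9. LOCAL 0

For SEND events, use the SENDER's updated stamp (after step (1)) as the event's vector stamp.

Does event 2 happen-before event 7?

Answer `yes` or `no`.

Initial: VV[0]=[0, 0, 0]
Initial: VV[1]=[0, 0, 0]
Initial: VV[2]=[0, 0, 0]
Event 1: LOCAL 0: VV[0][0]++ -> VV[0]=[1, 0, 0]
Event 2: SEND 1->0: VV[1][1]++ -> VV[1]=[0, 1, 0], msg_vec=[0, 1, 0]; VV[0]=max(VV[0],msg_vec) then VV[0][0]++ -> VV[0]=[2, 1, 0]
Event 3: SEND 0->1: VV[0][0]++ -> VV[0]=[3, 1, 0], msg_vec=[3, 1, 0]; VV[1]=max(VV[1],msg_vec) then VV[1][1]++ -> VV[1]=[3, 2, 0]
Event 4: SEND 1->0: VV[1][1]++ -> VV[1]=[3, 3, 0], msg_vec=[3, 3, 0]; VV[0]=max(VV[0],msg_vec) then VV[0][0]++ -> VV[0]=[4, 3, 0]
Event 5: LOCAL 1: VV[1][1]++ -> VV[1]=[3, 4, 0]
Event 6: LOCAL 2: VV[2][2]++ -> VV[2]=[0, 0, 1]
Event 7: LOCAL 0: VV[0][0]++ -> VV[0]=[5, 3, 0]
Event 8: SEND 2->1: VV[2][2]++ -> VV[2]=[0, 0, 2], msg_vec=[0, 0, 2]; VV[1]=max(VV[1],msg_vec) then VV[1][1]++ -> VV[1]=[3, 5, 2]
Event 9: LOCAL 0: VV[0][0]++ -> VV[0]=[6, 3, 0]
Event 2 stamp: [0, 1, 0]
Event 7 stamp: [5, 3, 0]
[0, 1, 0] <= [5, 3, 0]? True. Equal? False. Happens-before: True

Answer: yes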